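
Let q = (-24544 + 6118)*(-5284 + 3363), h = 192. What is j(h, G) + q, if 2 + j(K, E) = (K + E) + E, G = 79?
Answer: 35396694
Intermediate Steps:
j(K, E) = -2 + K + 2*E (j(K, E) = -2 + ((K + E) + E) = -2 + ((E + K) + E) = -2 + (K + 2*E) = -2 + K + 2*E)
q = 35396346 (q = -18426*(-1921) = 35396346)
j(h, G) + q = (-2 + 192 + 2*79) + 35396346 = (-2 + 192 + 158) + 35396346 = 348 + 35396346 = 35396694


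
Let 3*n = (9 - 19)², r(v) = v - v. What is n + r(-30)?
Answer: 100/3 ≈ 33.333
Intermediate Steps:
r(v) = 0
n = 100/3 (n = (9 - 19)²/3 = (⅓)*(-10)² = (⅓)*100 = 100/3 ≈ 33.333)
n + r(-30) = 100/3 + 0 = 100/3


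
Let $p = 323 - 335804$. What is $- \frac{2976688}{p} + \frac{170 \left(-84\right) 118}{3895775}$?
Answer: $\frac{2206241557792}{261391698555} \approx 8.4404$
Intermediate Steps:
$p = -335481$ ($p = 323 - 335804 = -335481$)
$- \frac{2976688}{p} + \frac{170 \left(-84\right) 118}{3895775} = - \frac{2976688}{-335481} + \frac{170 \left(-84\right) 118}{3895775} = \left(-2976688\right) \left(- \frac{1}{335481}\right) + \left(-14280\right) 118 \cdot \frac{1}{3895775} = \frac{2976688}{335481} - \frac{337008}{779155} = \frac{2206241557792}{261391698555}$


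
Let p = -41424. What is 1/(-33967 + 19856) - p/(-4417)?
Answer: -584538481/62328287 ≈ -9.3784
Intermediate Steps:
1/(-33967 + 19856) - p/(-4417) = 1/(-33967 + 19856) - (-41424)/(-4417) = 1/(-14111) - (-41424)*(-1)/4417 = -1/14111 - 1*41424/4417 = -1/14111 - 41424/4417 = -584538481/62328287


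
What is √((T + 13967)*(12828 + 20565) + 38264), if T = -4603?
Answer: 2*√78182579 ≈ 17684.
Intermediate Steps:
√((T + 13967)*(12828 + 20565) + 38264) = √((-4603 + 13967)*(12828 + 20565) + 38264) = √(9364*33393 + 38264) = √(312692052 + 38264) = √312730316 = 2*√78182579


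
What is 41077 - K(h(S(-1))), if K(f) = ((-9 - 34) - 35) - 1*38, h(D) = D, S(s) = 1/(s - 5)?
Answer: 41193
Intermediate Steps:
S(s) = 1/(-5 + s)
K(f) = -116 (K(f) = (-43 - 35) - 38 = -78 - 38 = -116)
41077 - K(h(S(-1))) = 41077 - 1*(-116) = 41077 + 116 = 41193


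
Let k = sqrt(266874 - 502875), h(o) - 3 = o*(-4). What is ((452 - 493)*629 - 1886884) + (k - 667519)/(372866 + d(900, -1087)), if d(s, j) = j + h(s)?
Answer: -704212438005/368182 + I*sqrt(236001)/368182 ≈ -1.9127e+6 + 0.0013195*I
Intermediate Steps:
h(o) = 3 - 4*o (h(o) = 3 + o*(-4) = 3 - 4*o)
k = I*sqrt(236001) (k = sqrt(-236001) = I*sqrt(236001) ≈ 485.8*I)
d(s, j) = 3 + j - 4*s (d(s, j) = j + (3 - 4*s) = 3 + j - 4*s)
((452 - 493)*629 - 1886884) + (k - 667519)/(372866 + d(900, -1087)) = ((452 - 493)*629 - 1886884) + (I*sqrt(236001) - 667519)/(372866 + (3 - 1087 - 4*900)) = (-41*629 - 1886884) + (-667519 + I*sqrt(236001))/(372866 + (3 - 1087 - 3600)) = (-25789 - 1886884) + (-667519 + I*sqrt(236001))/(372866 - 4684) = -1912673 + (-667519 + I*sqrt(236001))/368182 = -1912673 + (-667519 + I*sqrt(236001))*(1/368182) = -1912673 + (-667519/368182 + I*sqrt(236001)/368182) = -704212438005/368182 + I*sqrt(236001)/368182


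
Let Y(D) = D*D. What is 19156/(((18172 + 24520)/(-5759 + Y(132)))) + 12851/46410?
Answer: 199443906121/38102610 ≈ 5234.4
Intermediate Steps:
Y(D) = D²
19156/(((18172 + 24520)/(-5759 + Y(132)))) + 12851/46410 = 19156/(((18172 + 24520)/(-5759 + 132²))) + 12851/46410 = 19156/((42692/(-5759 + 17424))) + 12851*(1/46410) = 19156/((42692/11665)) + 12851/46410 = 19156/((42692*(1/11665))) + 12851/46410 = 19156/(42692/11665) + 12851/46410 = 19156*(11665/42692) + 12851/46410 = 55863685/10673 + 12851/46410 = 199443906121/38102610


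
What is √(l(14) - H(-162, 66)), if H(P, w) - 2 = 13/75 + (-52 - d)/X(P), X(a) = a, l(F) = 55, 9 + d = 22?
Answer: √424646/90 ≈ 7.2405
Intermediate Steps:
d = 13 (d = -9 + 22 = 13)
H(P, w) = 163/75 - 65/P (H(P, w) = 2 + (13/75 + (-52 - 1*13)/P) = 2 + (13*(1/75) + (-52 - 13)/P) = 2 + (13/75 - 65/P) = 163/75 - 65/P)
√(l(14) - H(-162, 66)) = √(55 - (163/75 - 65/(-162))) = √(55 - (163/75 - 65*(-1/162))) = √(55 - (163/75 + 65/162)) = √(55 - 1*10427/4050) = √(55 - 10427/4050) = √(212323/4050) = √424646/90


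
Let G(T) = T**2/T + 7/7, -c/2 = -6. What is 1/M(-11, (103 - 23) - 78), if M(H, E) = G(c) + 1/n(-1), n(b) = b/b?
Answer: 1/14 ≈ 0.071429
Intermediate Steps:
c = 12 (c = -2*(-6) = 12)
n(b) = 1
G(T) = 1 + T (G(T) = T + 7*(1/7) = T + 1 = 1 + T)
M(H, E) = 14 (M(H, E) = (1 + 12) + 1/1 = 13 + 1 = 14)
1/M(-11, (103 - 23) - 78) = 1/14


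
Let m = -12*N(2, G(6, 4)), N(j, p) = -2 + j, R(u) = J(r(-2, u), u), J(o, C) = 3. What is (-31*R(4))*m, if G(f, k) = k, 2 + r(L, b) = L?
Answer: 0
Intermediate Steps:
r(L, b) = -2 + L
R(u) = 3
m = 0 (m = -12*(-2 + 2) = -12*0 = 0)
(-31*R(4))*m = -31*3*0 = -93*0 = 0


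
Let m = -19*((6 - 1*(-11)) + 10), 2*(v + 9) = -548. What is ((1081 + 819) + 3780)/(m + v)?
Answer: -1420/199 ≈ -7.1357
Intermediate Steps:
v = -283 (v = -9 + (1/2)*(-548) = -9 - 274 = -283)
m = -513 (m = -19*((6 + 11) + 10) = -19*(17 + 10) = -19*27 = -513)
((1081 + 819) + 3780)/(m + v) = ((1081 + 819) + 3780)/(-513 - 283) = (1900 + 3780)/(-796) = 5680*(-1/796) = -1420/199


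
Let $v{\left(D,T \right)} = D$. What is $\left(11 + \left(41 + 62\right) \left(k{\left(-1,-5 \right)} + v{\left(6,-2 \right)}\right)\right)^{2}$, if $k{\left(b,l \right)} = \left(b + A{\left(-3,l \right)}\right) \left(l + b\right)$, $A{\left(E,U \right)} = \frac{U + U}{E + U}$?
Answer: $\frac{900601}{4} \approx 2.2515 \cdot 10^{5}$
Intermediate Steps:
$A{\left(E,U \right)} = \frac{2 U}{E + U}$
$k{\left(b,l \right)} = \left(b + l\right) \left(b + \frac{2 l}{-3 + l}\right)$ ($k{\left(b,l \right)} = \left(b + \frac{2 l}{-3 + l}\right) \left(l + b\right) = \left(b + \frac{2 l}{-3 + l}\right) \left(b + l\right) = \left(b + l\right) \left(b + \frac{2 l}{-3 + l}\right)$)
$\left(11 + \left(41 + 62\right) \left(k{\left(-1,-5 \right)} + v{\left(6,-2 \right)}\right)\right)^{2} = \left(11 + \left(41 + 62\right) \left(\frac{2 \left(-5\right)^{2} + 2 \left(-1\right) \left(-5\right) - \left(-3 - 5\right) \left(-1 - 5\right)}{-3 - 5} + 6\right)\right)^{2} = \left(11 + 103 \left(\frac{2 \cdot 25 + 10 - \left(-8\right) \left(-6\right)}{-8} + 6\right)\right)^{2} = \left(11 + 103 \left(- \frac{50 + 10 - 48}{8} + 6\right)\right)^{2} = \left(11 + 103 \left(\left(- \frac{1}{8}\right) 12 + 6\right)\right)^{2} = \left(11 + 103 \left(- \frac{3}{2} + 6\right)\right)^{2} = \left(11 + 103 \cdot \frac{9}{2}\right)^{2} = \left(11 + \frac{927}{2}\right)^{2} = \left(\frac{949}{2}\right)^{2} = \frac{900601}{4}$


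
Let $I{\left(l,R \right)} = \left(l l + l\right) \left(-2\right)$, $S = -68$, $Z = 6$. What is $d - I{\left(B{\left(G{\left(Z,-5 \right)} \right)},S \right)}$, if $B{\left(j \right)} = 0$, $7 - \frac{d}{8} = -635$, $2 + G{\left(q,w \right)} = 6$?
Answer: $5136$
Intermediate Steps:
$G{\left(q,w \right)} = 4$ ($G{\left(q,w \right)} = -2 + 6 = 4$)
$d = 5136$ ($d = 56 - -5080 = 56 + 5080 = 5136$)
$I{\left(l,R \right)} = - 2 l - 2 l^{2}$ ($I{\left(l,R \right)} = \left(l^{2} + l\right) \left(-2\right) = \left(l + l^{2}\right) \left(-2\right) = - 2 l - 2 l^{2}$)
$d - I{\left(B{\left(G{\left(Z,-5 \right)} \right)},S \right)} = 5136 - \left(-2\right) 0 \left(1 + 0\right) = 5136 - \left(-2\right) 0 \cdot 1 = 5136 - 0 = 5136 + 0 = 5136$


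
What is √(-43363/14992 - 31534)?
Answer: I*√443014622267/3748 ≈ 177.59*I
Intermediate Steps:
√(-43363/14992 - 31534) = √(-472801091/14992) = I*√443014622267/3748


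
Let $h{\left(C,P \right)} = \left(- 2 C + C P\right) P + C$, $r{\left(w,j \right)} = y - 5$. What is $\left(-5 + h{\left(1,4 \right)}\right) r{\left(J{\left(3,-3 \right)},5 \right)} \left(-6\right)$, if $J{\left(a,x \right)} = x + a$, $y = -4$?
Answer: $216$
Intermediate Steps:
$J{\left(a,x \right)} = a + x$
$r{\left(w,j \right)} = -9$ ($r{\left(w,j \right)} = -4 - 5 = -9$)
$h{\left(C,P \right)} = C + P \left(- 2 C + C P\right)$ ($h{\left(C,P \right)} = P \left(- 2 C + C P\right) + C = C + P \left(- 2 C + C P\right)$)
$\left(-5 + h{\left(1,4 \right)}\right) r{\left(J{\left(3,-3 \right)},5 \right)} \left(-6\right) = \left(-5 + 1 \left(1 + 4^{2} - 8\right)\right) \left(-9\right) \left(-6\right) = \left(-5 + 1 \left(1 + 16 - 8\right)\right) \left(-9\right) \left(-6\right) = \left(-5 + 1 \cdot 9\right) \left(-9\right) \left(-6\right) = \left(-5 + 9\right) \left(-9\right) \left(-6\right) = 4 \left(-9\right) \left(-6\right) = \left(-36\right) \left(-6\right) = 216$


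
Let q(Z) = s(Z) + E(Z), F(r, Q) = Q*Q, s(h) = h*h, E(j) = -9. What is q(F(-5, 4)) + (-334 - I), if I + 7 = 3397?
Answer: -3477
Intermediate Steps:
I = 3390 (I = -7 + 3397 = 3390)
s(h) = h**2
F(r, Q) = Q**2
q(Z) = -9 + Z**2 (q(Z) = Z**2 - 9 = -9 + Z**2)
q(F(-5, 4)) + (-334 - I) = (-9 + (4**2)**2) + (-334 - 1*3390) = (-9 + 16**2) + (-334 - 3390) = (-9 + 256) - 3724 = 247 - 3724 = -3477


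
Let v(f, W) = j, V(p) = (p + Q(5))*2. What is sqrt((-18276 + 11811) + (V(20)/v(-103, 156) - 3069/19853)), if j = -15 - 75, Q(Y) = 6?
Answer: 2*I*sqrt(143348296348405)/297795 ≈ 80.41*I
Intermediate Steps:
j = -90
V(p) = 12 + 2*p (V(p) = (p + 6)*2 = (6 + p)*2 = 12 + 2*p)
v(f, W) = -90
sqrt((-18276 + 11811) + (V(20)/v(-103, 156) - 3069/19853)) = sqrt((-18276 + 11811) + ((12 + 2*20)/(-90) - 3069/19853)) = sqrt(-6465 + ((12 + 40)*(-1/90) - 3069*1/19853)) = sqrt(-6465 + (52*(-1/90) - 3069/19853)) = sqrt(-6465 + (-26/45 - 3069/19853)) = sqrt(-6465 - 654283/893385) = sqrt(-5776388308/893385) = 2*I*sqrt(143348296348405)/297795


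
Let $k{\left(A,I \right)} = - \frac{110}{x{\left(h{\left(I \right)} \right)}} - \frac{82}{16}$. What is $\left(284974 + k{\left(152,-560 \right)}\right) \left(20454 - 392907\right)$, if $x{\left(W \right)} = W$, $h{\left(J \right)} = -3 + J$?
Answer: $- \frac{478043683609929}{4504} \approx -1.0614 \cdot 10^{11}$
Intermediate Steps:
$k{\left(A,I \right)} = - \frac{41}{8} - \frac{110}{-3 + I}$ ($k{\left(A,I \right)} = - \frac{110}{-3 + I} - \frac{82}{16} = - \frac{110}{-3 + I} - \frac{41}{8} = - \frac{41}{8} - \frac{110}{-3 + I}$)
$\left(284974 + k{\left(152,-560 \right)}\right) \left(20454 - 392907\right) = \left(284974 + \frac{-757 - -22960}{8 \left(-3 - 560\right)}\right) \left(20454 - 392907\right) = \left(284974 + \frac{-757 + 22960}{8 \left(-563\right)}\right) \left(-372453\right) = \left(284974 + \frac{1}{8} \left(- \frac{1}{563}\right) 22203\right) \left(-372453\right) = \left(284974 - \frac{22203}{4504}\right) \left(-372453\right) = \frac{1283500693}{4504} \left(-372453\right) = - \frac{478043683609929}{4504}$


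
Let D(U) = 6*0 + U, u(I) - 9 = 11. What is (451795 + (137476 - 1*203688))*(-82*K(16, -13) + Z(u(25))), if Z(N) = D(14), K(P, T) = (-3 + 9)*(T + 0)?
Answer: 2471587030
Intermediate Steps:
u(I) = 20 (u(I) = 9 + 11 = 20)
K(P, T) = 6*T
D(U) = U (D(U) = 0 + U = U)
Z(N) = 14
(451795 + (137476 - 1*203688))*(-82*K(16, -13) + Z(u(25))) = (451795 + (137476 - 1*203688))*(-492*(-13) + 14) = (451795 + (137476 - 203688))*(-82*(-78) + 14) = (451795 - 66212)*(6396 + 14) = 385583*6410 = 2471587030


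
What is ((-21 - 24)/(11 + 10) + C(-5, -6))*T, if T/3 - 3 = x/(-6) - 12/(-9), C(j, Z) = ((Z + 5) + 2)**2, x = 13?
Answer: -52/7 ≈ -7.4286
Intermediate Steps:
C(j, Z) = (7 + Z)**2 (C(j, Z) = ((5 + Z) + 2)**2 = (7 + Z)**2)
T = 13/2 (T = 9 + 3*(13/(-6) - 12/(-9)) = 9 + 3*(13*(-1/6) - 12*(-1/9)) = 9 + 3*(-13/6 + 4/3) = 9 + 3*(-5/6) = 9 - 5/2 = 13/2 ≈ 6.5000)
((-21 - 24)/(11 + 10) + C(-5, -6))*T = ((-21 - 24)/(11 + 10) + (7 - 6)**2)*(13/2) = (-45/21 + 1**2)*(13/2) = (-45*1/21 + 1)*(13/2) = (-15/7 + 1)*(13/2) = -8/7*13/2 = -52/7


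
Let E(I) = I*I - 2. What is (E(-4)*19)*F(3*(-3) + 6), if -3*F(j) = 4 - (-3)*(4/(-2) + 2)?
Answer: -1064/3 ≈ -354.67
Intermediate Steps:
E(I) = -2 + I² (E(I) = I² - 2 = -2 + I²)
F(j) = -4/3 (F(j) = -(4 - (-3)*(4/(-2) + 2))/3 = -(4 - (-3)*(4*(-½) + 2))/3 = -(4 - (-3)*(-2 + 2))/3 = -(4 - (-3)*0)/3 = -(4 - 1*0)/3 = -(4 + 0)/3 = -⅓*4 = -4/3)
(E(-4)*19)*F(3*(-3) + 6) = ((-2 + (-4)²)*19)*(-4/3) = ((-2 + 16)*19)*(-4/3) = (14*19)*(-4/3) = 266*(-4/3) = -1064/3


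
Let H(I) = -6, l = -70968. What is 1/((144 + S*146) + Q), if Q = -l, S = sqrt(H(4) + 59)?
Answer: 17778/1263946699 - 73*sqrt(53)/2527893398 ≈ 1.3855e-5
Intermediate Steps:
S = sqrt(53) (S = sqrt(-6 + 59) = sqrt(53) ≈ 7.2801)
Q = 70968 (Q = -1*(-70968) = 70968)
1/((144 + S*146) + Q) = 1/((144 + sqrt(53)*146) + 70968) = 1/((144 + 146*sqrt(53)) + 70968) = 1/(71112 + 146*sqrt(53))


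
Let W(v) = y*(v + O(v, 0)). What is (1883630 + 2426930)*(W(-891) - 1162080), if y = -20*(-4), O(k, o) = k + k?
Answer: -5930985715200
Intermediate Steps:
O(k, o) = 2*k
y = 80
W(v) = 240*v (W(v) = 80*(v + 2*v) = 80*(3*v) = 240*v)
(1883630 + 2426930)*(W(-891) - 1162080) = (1883630 + 2426930)*(240*(-891) - 1162080) = 4310560*(-213840 - 1162080) = 4310560*(-1375920) = -5930985715200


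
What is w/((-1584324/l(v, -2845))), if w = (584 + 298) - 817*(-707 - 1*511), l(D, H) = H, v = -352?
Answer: 33733165/18861 ≈ 1788.5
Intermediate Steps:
w = 995988 (w = 882 - 817*(-707 - 511) = 882 - 817*(-1218) = 882 + 995106 = 995988)
w/((-1584324/l(v, -2845))) = 995988/((-1584324/(-2845))) = 995988/((-1584324*(-1/2845))) = 995988/(1584324/2845) = 995988*(2845/1584324) = 33733165/18861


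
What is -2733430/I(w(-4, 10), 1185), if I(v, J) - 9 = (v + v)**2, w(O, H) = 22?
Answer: -546686/389 ≈ -1405.4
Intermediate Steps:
I(v, J) = 9 + 4*v**2 (I(v, J) = 9 + (v + v)**2 = 9 + (2*v)**2 = 9 + 4*v**2)
-2733430/I(w(-4, 10), 1185) = -2733430/(9 + 4*22**2) = -2733430/(9 + 4*484) = -2733430/(9 + 1936) = -2733430/1945 = -1*546686/389 = -546686/389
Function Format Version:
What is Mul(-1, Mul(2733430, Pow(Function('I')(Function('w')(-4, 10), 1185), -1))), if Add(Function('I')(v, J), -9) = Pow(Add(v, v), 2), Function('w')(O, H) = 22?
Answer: Rational(-546686, 389) ≈ -1405.4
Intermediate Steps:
Function('I')(v, J) = Add(9, Mul(4, Pow(v, 2))) (Function('I')(v, J) = Add(9, Pow(Add(v, v), 2)) = Add(9, Pow(Mul(2, v), 2)) = Add(9, Mul(4, Pow(v, 2))))
Mul(-1, Mul(2733430, Pow(Function('I')(Function('w')(-4, 10), 1185), -1))) = Mul(-1, Mul(2733430, Pow(Add(9, Mul(4, Pow(22, 2))), -1))) = Mul(-1, Mul(2733430, Pow(Add(9, Mul(4, 484)), -1))) = Mul(-1, Mul(2733430, Pow(Add(9, 1936), -1))) = Mul(-1, Mul(2733430, Pow(1945, -1))) = Mul(-1, Mul(2733430, Rational(1, 1945))) = Mul(-1, Rational(546686, 389)) = Rational(-546686, 389)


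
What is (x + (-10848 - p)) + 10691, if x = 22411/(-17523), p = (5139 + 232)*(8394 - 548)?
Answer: -738437168440/17523 ≈ -4.2141e+7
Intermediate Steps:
p = 42140866 (p = 5371*7846 = 42140866)
x = -22411/17523 (x = 22411*(-1/17523) = -22411/17523 ≈ -1.2789)
(x + (-10848 - p)) + 10691 = (-22411/17523 + (-10848 - 1*42140866)) + 10691 = (-22411/17523 + (-10848 - 42140866)) + 10691 = (-22411/17523 - 42151714) + 10691 = -738624506833/17523 + 10691 = -738437168440/17523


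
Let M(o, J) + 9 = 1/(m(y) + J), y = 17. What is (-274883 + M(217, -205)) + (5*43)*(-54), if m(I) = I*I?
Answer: -24066167/84 ≈ -2.8650e+5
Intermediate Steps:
m(I) = I²
M(o, J) = -9 + 1/(289 + J) (M(o, J) = -9 + 1/(17² + J) = -9 + 1/(289 + J))
(-274883 + M(217, -205)) + (5*43)*(-54) = (-274883 + (-2600 - 9*(-205))/(289 - 205)) + (5*43)*(-54) = (-274883 + (-2600 + 1845)/84) + 215*(-54) = (-274883 + (1/84)*(-755)) - 11610 = (-274883 - 755/84) - 11610 = -23090927/84 - 11610 = -24066167/84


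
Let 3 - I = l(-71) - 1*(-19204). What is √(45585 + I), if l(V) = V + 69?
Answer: √26386 ≈ 162.44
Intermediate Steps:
l(V) = 69 + V
I = -19199 (I = 3 - ((69 - 71) - 1*(-19204)) = 3 - (-2 + 19204) = 3 - 1*19202 = 3 - 19202 = -19199)
√(45585 + I) = √(45585 - 19199) = √26386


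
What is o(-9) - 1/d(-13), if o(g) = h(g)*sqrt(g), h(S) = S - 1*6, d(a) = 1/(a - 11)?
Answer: 24 - 45*I ≈ 24.0 - 45.0*I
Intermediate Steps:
d(a) = 1/(-11 + a)
h(S) = -6 + S (h(S) = S - 6 = -6 + S)
o(g) = sqrt(g)*(-6 + g) (o(g) = (-6 + g)*sqrt(g) = sqrt(g)*(-6 + g))
o(-9) - 1/d(-13) = sqrt(-9)*(-6 - 9) - 1/(1/(-11 - 13)) = (3*I)*(-15) - 1/(1/(-24)) = -45*I - 1/(-1/24) = -45*I - 1*(-24) = -45*I + 24 = 24 - 45*I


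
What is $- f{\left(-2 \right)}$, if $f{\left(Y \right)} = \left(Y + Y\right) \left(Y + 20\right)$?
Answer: $72$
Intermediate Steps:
$f{\left(Y \right)} = 2 Y \left(20 + Y\right)$
$- f{\left(-2 \right)} = - 2 \left(-2\right) \left(20 - 2\right) = - 2 \left(-2\right) 18 = \left(-1\right) \left(-72\right) = 72$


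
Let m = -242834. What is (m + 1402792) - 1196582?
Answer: -36624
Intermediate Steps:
(m + 1402792) - 1196582 = (-242834 + 1402792) - 1196582 = 1159958 - 1196582 = -36624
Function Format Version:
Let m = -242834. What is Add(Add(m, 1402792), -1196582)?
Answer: -36624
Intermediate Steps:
Add(Add(m, 1402792), -1196582) = Add(Add(-242834, 1402792), -1196582) = Add(1159958, -1196582) = -36624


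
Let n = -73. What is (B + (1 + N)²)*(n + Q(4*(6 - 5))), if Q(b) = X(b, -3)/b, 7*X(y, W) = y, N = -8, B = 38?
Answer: -44370/7 ≈ -6338.6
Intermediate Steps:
X(y, W) = y/7
Q(b) = ⅐ (Q(b) = (b/7)/b = ⅐)
(B + (1 + N)²)*(n + Q(4*(6 - 5))) = (38 + (1 - 8)²)*(-73 + ⅐) = (38 + (-7)²)*(-510/7) = (38 + 49)*(-510/7) = 87*(-510/7) = -44370/7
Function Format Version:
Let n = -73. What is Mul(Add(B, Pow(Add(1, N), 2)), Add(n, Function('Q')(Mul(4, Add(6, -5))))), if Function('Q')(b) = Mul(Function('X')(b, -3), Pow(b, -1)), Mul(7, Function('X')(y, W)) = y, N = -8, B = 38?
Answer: Rational(-44370, 7) ≈ -6338.6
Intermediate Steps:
Function('X')(y, W) = Mul(Rational(1, 7), y)
Function('Q')(b) = Rational(1, 7) (Function('Q')(b) = Mul(Mul(Rational(1, 7), b), Pow(b, -1)) = Rational(1, 7))
Mul(Add(B, Pow(Add(1, N), 2)), Add(n, Function('Q')(Mul(4, Add(6, -5))))) = Mul(Add(38, Pow(Add(1, -8), 2)), Add(-73, Rational(1, 7))) = Mul(Add(38, Pow(-7, 2)), Rational(-510, 7)) = Mul(Add(38, 49), Rational(-510, 7)) = Mul(87, Rational(-510, 7)) = Rational(-44370, 7)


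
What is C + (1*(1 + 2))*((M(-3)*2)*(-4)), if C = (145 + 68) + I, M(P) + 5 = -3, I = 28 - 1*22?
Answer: 411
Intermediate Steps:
I = 6 (I = 28 - 22 = 6)
M(P) = -8 (M(P) = -5 - 3 = -8)
C = 219 (C = (145 + 68) + 6 = 213 + 6 = 219)
C + (1*(1 + 2))*((M(-3)*2)*(-4)) = 219 + (1*(1 + 2))*(-8*2*(-4)) = 219 + (1*3)*(-16*(-4)) = 219 + 3*64 = 219 + 192 = 411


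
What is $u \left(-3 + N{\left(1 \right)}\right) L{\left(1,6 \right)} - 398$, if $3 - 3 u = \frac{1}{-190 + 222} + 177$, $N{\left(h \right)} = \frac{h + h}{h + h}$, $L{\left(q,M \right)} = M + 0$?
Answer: $\frac{2385}{8} \approx 298.13$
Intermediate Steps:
$L{\left(q,M \right)} = M$
$N{\left(h \right)} = 1$ ($N{\left(h \right)} = \frac{2 h}{2 h} = 2 h \frac{1}{2 h} = 1$)
$u = - \frac{5569}{96}$ ($u = 1 - \frac{\frac{1}{-190 + 222} + 177}{3} = 1 - \frac{\frac{1}{32} + 177}{3} = 1 - \frac{5665}{96} = - \frac{5569}{96} \approx -58.01$)
$u \left(-3 + N{\left(1 \right)}\right) L{\left(1,6 \right)} - 398 = - \frac{5569 \left(-3 + 1\right) 6}{96} - 398 = - \frac{5569 \left(\left(-2\right) 6\right)}{96} - 398 = \left(- \frac{5569}{96}\right) \left(-12\right) - 398 = \frac{5569}{8} - 398 = \frac{2385}{8}$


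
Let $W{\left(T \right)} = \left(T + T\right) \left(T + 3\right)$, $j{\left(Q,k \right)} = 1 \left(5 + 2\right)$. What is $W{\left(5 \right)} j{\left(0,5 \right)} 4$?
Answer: $2240$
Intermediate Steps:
$j{\left(Q,k \right)} = 7$ ($j{\left(Q,k \right)} = 1 \cdot 7 = 7$)
$W{\left(T \right)} = 2 T \left(3 + T\right)$
$W{\left(5 \right)} j{\left(0,5 \right)} 4 = 2 \cdot 5 \left(3 + 5\right) 7 \cdot 4 = 2 \cdot 5 \cdot 8 \cdot 7 \cdot 4 = 80 \cdot 7 \cdot 4 = 560 \cdot 4 = 2240$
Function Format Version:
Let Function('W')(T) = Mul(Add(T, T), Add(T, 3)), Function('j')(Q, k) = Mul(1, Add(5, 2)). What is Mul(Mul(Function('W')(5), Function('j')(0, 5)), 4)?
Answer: 2240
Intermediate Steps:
Function('j')(Q, k) = 7 (Function('j')(Q, k) = Mul(1, 7) = 7)
Function('W')(T) = Mul(2, T, Add(3, T)) (Function('W')(T) = Mul(Mul(2, T), Add(3, T)) = Mul(2, T, Add(3, T)))
Mul(Mul(Function('W')(5), Function('j')(0, 5)), 4) = Mul(Mul(Mul(2, 5, Add(3, 5)), 7), 4) = Mul(Mul(Mul(2, 5, 8), 7), 4) = Mul(Mul(80, 7), 4) = Mul(560, 4) = 2240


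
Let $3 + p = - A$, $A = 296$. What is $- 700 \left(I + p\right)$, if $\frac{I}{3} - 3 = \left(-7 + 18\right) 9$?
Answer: $-4900$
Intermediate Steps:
$I = 306$ ($I = 9 + 3 \left(-7 + 18\right) 9 = 9 + 3 \cdot 11 \cdot 9 = 9 + 3 \cdot 99 = 9 + 297 = 306$)
$p = -299$ ($p = -3 - 296 = -299$)
$- 700 \left(I + p\right) = - 700 \left(306 - 299\right) = \left(-700\right) 7 = -4900$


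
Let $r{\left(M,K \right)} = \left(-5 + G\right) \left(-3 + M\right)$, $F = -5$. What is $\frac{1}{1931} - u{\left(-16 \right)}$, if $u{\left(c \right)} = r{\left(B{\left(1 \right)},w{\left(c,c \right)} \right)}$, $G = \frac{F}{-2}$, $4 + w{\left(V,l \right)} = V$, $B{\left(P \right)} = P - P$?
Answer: $- \frac{28963}{3862} \approx -7.4995$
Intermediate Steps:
$B{\left(P \right)} = 0$
$w{\left(V,l \right)} = -4 + V$
$G = \frac{5}{2}$ ($G = - \frac{5}{-2} = \left(-5\right) \left(- \frac{1}{2}\right) = \frac{5}{2} \approx 2.5$)
$r{\left(M,K \right)} = \frac{15}{2} - \frac{5 M}{2}$ ($r{\left(M,K \right)} = \left(-5 + \frac{5}{2}\right) \left(-3 + M\right) = - \frac{5 \left(-3 + M\right)}{2} = \frac{15}{2} - \frac{5 M}{2}$)
$u{\left(c \right)} = \frac{15}{2}$ ($u{\left(c \right)} = \frac{15}{2} - 0 = \frac{15}{2} + 0 = \frac{15}{2}$)
$\frac{1}{1931} - u{\left(-16 \right)} = \frac{1}{1931} - \frac{15}{2} = - \frac{28963}{3862}$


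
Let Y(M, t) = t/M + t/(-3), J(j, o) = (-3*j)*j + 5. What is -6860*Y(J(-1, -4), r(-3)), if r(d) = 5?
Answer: -17150/3 ≈ -5716.7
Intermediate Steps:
J(j, o) = 5 - 3*j² (J(j, o) = -3*j² + 5 = 5 - 3*j²)
Y(M, t) = -t/3 + t/M (Y(M, t) = t/M + t*(-⅓) = t/M - t/3 = -t/3 + t/M)
-6860*Y(J(-1, -4), r(-3)) = -6860*(-⅓*5 + 5/(5 - 3*(-1)²)) = -6860*(-5/3 + 5/(5 - 3*1)) = -6860*(-5/3 + 5/(5 - 3)) = -6860*(-5/3 + 5/2) = -6860*⅚ = -17150/3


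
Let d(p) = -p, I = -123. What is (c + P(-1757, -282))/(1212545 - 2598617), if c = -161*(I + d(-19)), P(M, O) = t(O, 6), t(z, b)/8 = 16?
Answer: -703/57753 ≈ -0.012173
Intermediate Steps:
t(z, b) = 128 (t(z, b) = 8*16 = 128)
P(M, O) = 128
c = 16744 (c = -161*(-123 - 1*(-19)) = -161*(-123 + 19) = -161*(-104) = 16744)
(c + P(-1757, -282))/(1212545 - 2598617) = (16744 + 128)/(1212545 - 2598617) = 16872/(-1386072) = 16872*(-1/1386072) = -703/57753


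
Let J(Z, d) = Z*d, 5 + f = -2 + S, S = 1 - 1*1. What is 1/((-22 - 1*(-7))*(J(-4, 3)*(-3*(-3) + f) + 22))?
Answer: 1/30 ≈ 0.033333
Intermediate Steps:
S = 0 (S = 1 - 1 = 0)
f = -7 (f = -5 + (-2 + 0) = -5 - 2 = -7)
1/((-22 - 1*(-7))*(J(-4, 3)*(-3*(-3) + f) + 22)) = 1/((-22 - 1*(-7))*((-4*3)*(-3*(-3) - 7) + 22)) = 1/((-22 + 7)*(-12*(9 - 7) + 22)) = 1/(-15*(-12*2 + 22)) = 1/(-15*(-24 + 22)) = 1/(-15*(-2)) = 1/30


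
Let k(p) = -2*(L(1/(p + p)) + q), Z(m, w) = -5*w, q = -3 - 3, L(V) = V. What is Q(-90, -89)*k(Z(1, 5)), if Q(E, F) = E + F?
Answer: -53879/25 ≈ -2155.2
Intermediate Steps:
q = -6
k(p) = 12 - 1/p (k(p) = -2*(1/(p + p) - 6) = -2*(1/(2*p) - 6) = -2*(-6 + 1/(2*p)) = 12 - 1/p)
Q(-90, -89)*k(Z(1, 5)) = (-90 - 89)*(12 - 1/((-5*5))) = -179*(12 - 1/(-25)) = -179*(12 - 1*(-1/25)) = -179*(12 + 1/25) = -179*301/25 = -53879/25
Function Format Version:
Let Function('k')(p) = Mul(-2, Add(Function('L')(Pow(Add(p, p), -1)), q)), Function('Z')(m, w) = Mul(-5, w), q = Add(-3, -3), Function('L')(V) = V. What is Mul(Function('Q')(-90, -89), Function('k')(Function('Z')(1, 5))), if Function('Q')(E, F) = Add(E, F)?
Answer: Rational(-53879, 25) ≈ -2155.2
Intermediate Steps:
q = -6
Function('k')(p) = Add(12, Mul(-1, Pow(p, -1))) (Function('k')(p) = Mul(-2, Add(Pow(Add(p, p), -1), -6)) = Mul(-2, Add(Pow(Mul(2, p), -1), -6)) = Mul(-2, Add(Mul(Rational(1, 2), Pow(p, -1)), -6)) = Mul(-2, Add(-6, Mul(Rational(1, 2), Pow(p, -1)))) = Add(12, Mul(-1, Pow(p, -1))))
Mul(Function('Q')(-90, -89), Function('k')(Function('Z')(1, 5))) = Mul(Add(-90, -89), Add(12, Mul(-1, Pow(Mul(-5, 5), -1)))) = Mul(-179, Add(12, Mul(-1, Pow(-25, -1)))) = Mul(-179, Add(12, Mul(-1, Rational(-1, 25)))) = Mul(-179, Add(12, Rational(1, 25))) = Mul(-179, Rational(301, 25)) = Rational(-53879, 25)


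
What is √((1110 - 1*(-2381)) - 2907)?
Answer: 2*√146 ≈ 24.166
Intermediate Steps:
√((1110 - 1*(-2381)) - 2907) = √((1110 + 2381) - 2907) = √(3491 - 2907) = √584 = 2*√146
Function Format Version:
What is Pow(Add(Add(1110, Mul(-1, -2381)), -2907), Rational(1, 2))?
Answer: Mul(2, Pow(146, Rational(1, 2))) ≈ 24.166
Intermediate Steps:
Pow(Add(Add(1110, Mul(-1, -2381)), -2907), Rational(1, 2)) = Pow(Add(Add(1110, 2381), -2907), Rational(1, 2)) = Pow(Add(3491, -2907), Rational(1, 2)) = Pow(584, Rational(1, 2)) = Mul(2, Pow(146, Rational(1, 2)))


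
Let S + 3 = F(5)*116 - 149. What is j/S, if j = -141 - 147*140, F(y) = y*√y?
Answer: -393699/207362 - 3004545*√5/414724 ≈ -18.098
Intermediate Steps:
F(y) = y^(3/2)
S = -152 + 580*√5 (S = -3 + (5^(3/2)*116 - 149) = -3 + ((5*√5)*116 - 149) = -3 + (580*√5 - 149) = -3 + (-149 + 580*√5) = -152 + 580*√5 ≈ 1144.9)
j = -20721 (j = -141 - 20580 = -20721)
j/S = -20721/(-152 + 580*√5)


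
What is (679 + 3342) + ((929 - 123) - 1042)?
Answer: 3785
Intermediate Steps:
(679 + 3342) + ((929 - 123) - 1042) = 4021 + (806 - 1042) = 4021 - 236 = 3785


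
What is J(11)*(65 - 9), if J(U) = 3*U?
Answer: 1848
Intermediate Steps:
J(11)*(65 - 9) = (3*11)*(65 - 9) = 33*56 = 1848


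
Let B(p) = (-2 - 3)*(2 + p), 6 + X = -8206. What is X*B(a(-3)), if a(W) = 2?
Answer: 164240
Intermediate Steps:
X = -8212 (X = -6 - 8206 = -8212)
B(p) = -10 - 5*p (B(p) = -5*(2 + p) = -10 - 5*p)
X*B(a(-3)) = -8212*(-10 - 5*2) = -8212*(-10 - 10) = -8212*(-20) = 164240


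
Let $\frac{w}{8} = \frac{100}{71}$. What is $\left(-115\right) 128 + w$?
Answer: $- \frac{1044320}{71} \approx -14709.0$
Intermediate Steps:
$w = \frac{800}{71}$ ($w = 8 \cdot \frac{100}{71} = \frac{800}{71} \approx 11.268$)
$\left(-115\right) 128 + w = \left(-115\right) 128 + \frac{800}{71} = -14720 + \frac{800}{71} = - \frac{1044320}{71}$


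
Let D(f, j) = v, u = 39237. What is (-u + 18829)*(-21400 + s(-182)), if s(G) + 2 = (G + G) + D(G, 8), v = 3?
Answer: 444139304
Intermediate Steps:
D(f, j) = 3
s(G) = 1 + 2*G (s(G) = -2 + ((G + G) + 3) = -2 + (2*G + 3) = -2 + (3 + 2*G) = 1 + 2*G)
(-u + 18829)*(-21400 + s(-182)) = (-1*39237 + 18829)*(-21400 + (1 + 2*(-182))) = (-39237 + 18829)*(-21400 + (1 - 364)) = -20408*(-21400 - 363) = -20408*(-21763) = 444139304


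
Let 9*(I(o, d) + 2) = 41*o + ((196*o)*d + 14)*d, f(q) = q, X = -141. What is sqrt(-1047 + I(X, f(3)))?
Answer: 4*I*sqrt(16494)/3 ≈ 171.24*I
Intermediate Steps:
I(o, d) = -2 + 41*o/9 + d*(14 + 196*d*o)/9 (I(o, d) = -2 + (41*o + ((196*o)*d + 14)*d)/9 = -2 + (41*o + (196*d*o + 14)*d)/9 = -2 + (41*o + (14 + 196*d*o)*d)/9 = -2 + (41*o + d*(14 + 196*d*o))/9 = -2 + (41*o/9 + d*(14 + 196*d*o)/9) = -2 + 41*o/9 + d*(14 + 196*d*o)/9)
sqrt(-1047 + I(X, f(3))) = sqrt(-1047 + (-2 + (14/9)*3 + (41/9)*(-141) + (196/9)*(-141)*3**2)) = sqrt(-1047 + (-2 + 14/3 - 1927/3 + (196/9)*(-141)*9)) = sqrt(-1047 + (-2 + 14/3 - 1927/3 - 27636)) = sqrt(-1047 - 84827/3) = sqrt(-87968/3) = 4*I*sqrt(16494)/3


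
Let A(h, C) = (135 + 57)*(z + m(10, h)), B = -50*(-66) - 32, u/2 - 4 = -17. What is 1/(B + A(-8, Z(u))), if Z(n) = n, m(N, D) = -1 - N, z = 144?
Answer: 1/28804 ≈ 3.4717e-5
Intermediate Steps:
u = -26 (u = 8 + 2*(-17) = 8 - 34 = -26)
B = 3268 (B = 3300 - 32 = 3268)
A(h, C) = 25536 (A(h, C) = (135 + 57)*(144 + (-1 - 1*10)) = 192*(144 + (-1 - 10)) = 192*(144 - 11) = 192*133 = 25536)
1/(B + A(-8, Z(u))) = 1/(3268 + 25536) = 1/28804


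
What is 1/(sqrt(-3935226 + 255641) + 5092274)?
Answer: 5092274/25931258170661 - I*sqrt(3679585)/25931258170661 ≈ 1.9638e-7 - 7.3973e-11*I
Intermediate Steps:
1/(sqrt(-3935226 + 255641) + 5092274) = 1/(sqrt(-3679585) + 5092274) = 1/(I*sqrt(3679585) + 5092274) = 1/(5092274 + I*sqrt(3679585))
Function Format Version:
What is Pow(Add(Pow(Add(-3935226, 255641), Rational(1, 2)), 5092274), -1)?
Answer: Add(Rational(5092274, 25931258170661), Mul(Rational(-1, 25931258170661), I, Pow(3679585, Rational(1, 2)))) ≈ Add(1.9638e-7, Mul(-7.3973e-11, I))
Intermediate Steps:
Pow(Add(Pow(Add(-3935226, 255641), Rational(1, 2)), 5092274), -1) = Pow(Add(Pow(-3679585, Rational(1, 2)), 5092274), -1) = Pow(Add(Mul(I, Pow(3679585, Rational(1, 2))), 5092274), -1) = Pow(Add(5092274, Mul(I, Pow(3679585, Rational(1, 2)))), -1)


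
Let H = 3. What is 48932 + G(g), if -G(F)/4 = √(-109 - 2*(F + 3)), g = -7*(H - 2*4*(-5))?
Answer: 48932 - 4*√487 ≈ 48844.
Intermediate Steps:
g = -301 (g = -7*(3 - 2*4*(-5)) = -7*(3 - 8*(-5)) = -7*(3 + 40) = -7*43 = -301)
G(F) = -4*√(-115 - 2*F) (G(F) = -4*√(-109 - 2*(F + 3)) = -4*√(-109 - 2*(3 + F)) = -4*√(-109 + (-6 - 2*F)) = -4*√(-115 - 2*F))
48932 + G(g) = 48932 - 4*√(-115 - 2*(-301)) = 48932 - 4*√(-115 + 602) = 48932 - 4*√487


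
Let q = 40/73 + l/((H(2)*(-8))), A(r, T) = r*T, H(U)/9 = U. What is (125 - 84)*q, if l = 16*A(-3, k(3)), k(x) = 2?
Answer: 10906/219 ≈ 49.799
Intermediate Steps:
H(U) = 9*U
A(r, T) = T*r
l = -96 (l = 16*(2*(-3)) = 16*(-6) = -96)
q = 266/219 (q = 40/73 - 96/((9*2)*(-8)) = 40*(1/73) - 96/(18*(-8)) = 40/73 - 96/(-144) = 40/73 - 96*(-1/144) = 40/73 + 2/3 = 266/219 ≈ 1.2146)
(125 - 84)*q = (125 - 84)*(266/219) = 41*(266/219) = 10906/219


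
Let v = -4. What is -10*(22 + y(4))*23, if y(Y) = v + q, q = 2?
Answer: -4600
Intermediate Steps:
y(Y) = -2 (y(Y) = -4 + 2 = -2)
-10*(22 + y(4))*23 = -10*(22 - 2)*23 = -200*23 = -10*460 = -4600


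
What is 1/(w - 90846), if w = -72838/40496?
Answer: -20248/1839486227 ≈ -1.1007e-5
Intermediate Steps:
w = -36419/20248 (w = -72838*1/40496 = -36419/20248 ≈ -1.7986)
1/(w - 90846) = 1/(-36419/20248 - 90846) = 1/(-1839486227/20248) = -20248/1839486227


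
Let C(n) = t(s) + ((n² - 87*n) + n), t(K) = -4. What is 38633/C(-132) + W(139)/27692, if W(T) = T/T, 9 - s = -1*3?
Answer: 66865863/49797139 ≈ 1.3428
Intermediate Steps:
s = 12 (s = 9 - (-1)*3 = 9 - 1*(-3) = 9 + 3 = 12)
W(T) = 1
C(n) = -4 + n² - 86*n (C(n) = -4 + ((n² - 87*n) + n) = -4 + (n² - 86*n) = -4 + n² - 86*n)
38633/C(-132) + W(139)/27692 = 38633/(-4 + (-132)² - 86*(-132)) + 1/27692 = 38633/(-4 + 17424 + 11352) + 1*(1/27692) = 38633/28772 + 1/27692 = 66865863/49797139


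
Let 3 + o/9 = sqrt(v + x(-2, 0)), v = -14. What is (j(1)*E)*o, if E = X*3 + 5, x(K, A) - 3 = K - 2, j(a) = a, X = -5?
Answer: 270 - 90*I*sqrt(15) ≈ 270.0 - 348.57*I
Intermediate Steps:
x(K, A) = 1 + K (x(K, A) = 3 + (K - 2) = 3 + (-2 + K) = 1 + K)
E = -10 (E = -5*3 + 5 = -15 + 5 = -10)
o = -27 + 9*I*sqrt(15) (o = -27 + 9*sqrt(-14 + (1 - 2)) = -27 + 9*sqrt(-14 - 1) = -27 + 9*sqrt(-15) = -27 + 9*(I*sqrt(15)) = -27 + 9*I*sqrt(15) ≈ -27.0 + 34.857*I)
(j(1)*E)*o = (1*(-10))*(-27 + 9*I*sqrt(15)) = -10*(-27 + 9*I*sqrt(15)) = 270 - 90*I*sqrt(15)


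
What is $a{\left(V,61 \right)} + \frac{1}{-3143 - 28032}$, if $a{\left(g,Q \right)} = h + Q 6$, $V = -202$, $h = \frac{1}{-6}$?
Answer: $\frac{68429119}{187050} \approx 365.83$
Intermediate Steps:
$h = - \frac{1}{6} \approx -0.16667$
$a{\left(g,Q \right)} = - \frac{1}{6} + 6 Q$ ($a{\left(g,Q \right)} = - \frac{1}{6} + Q 6 = - \frac{1}{6} + 6 Q$)
$a{\left(V,61 \right)} + \frac{1}{-3143 - 28032} = \left(- \frac{1}{6} + 6 \cdot 61\right) + \frac{1}{-3143 - 28032} = \left(- \frac{1}{6} + 366\right) + \frac{1}{-31175} = \frac{2195}{6} - \frac{1}{31175} = \frac{68429119}{187050}$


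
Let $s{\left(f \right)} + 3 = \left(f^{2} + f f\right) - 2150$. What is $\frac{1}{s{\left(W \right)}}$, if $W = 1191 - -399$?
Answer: $\frac{1}{5054047} \approx 1.9786 \cdot 10^{-7}$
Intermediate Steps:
$W = 1590$ ($W = 1191 + 399 = 1590$)
$s{\left(f \right)} = -2153 + 2 f^{2}$ ($s{\left(f \right)} = -3 - \left(2150 - f^{2} - f f\right) = -3 + \left(\left(f^{2} + f^{2}\right) - 2150\right) = -3 + \left(2 f^{2} - 2150\right) = -3 + \left(-2150 + 2 f^{2}\right) = -2153 + 2 f^{2}$)
$\frac{1}{s{\left(W \right)}} = \frac{1}{-2153 + 2 \cdot 1590^{2}} = \frac{1}{-2153 + 2 \cdot 2528100} = \frac{1}{-2153 + 5056200} = \frac{1}{5054047}$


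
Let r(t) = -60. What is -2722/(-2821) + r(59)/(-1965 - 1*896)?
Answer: 7956902/8070881 ≈ 0.98588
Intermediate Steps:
-2722/(-2821) + r(59)/(-1965 - 1*896) = -2722/(-2821) - 60/(-1965 - 1*896) = -2722*(-1/2821) - 60/(-1965 - 896) = 2722/2821 - 60/(-2861) = 2722/2821 - 60*(-1/2861) = 2722/2821 + 60/2861 = 7956902/8070881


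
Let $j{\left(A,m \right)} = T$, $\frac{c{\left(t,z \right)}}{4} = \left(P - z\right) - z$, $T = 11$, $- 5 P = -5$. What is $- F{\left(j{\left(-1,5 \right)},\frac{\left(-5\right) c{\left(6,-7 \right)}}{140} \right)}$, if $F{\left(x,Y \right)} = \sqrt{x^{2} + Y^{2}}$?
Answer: $- \frac{\sqrt{6154}}{7} \approx -11.207$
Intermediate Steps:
$P = 1$ ($P = \left(- \frac{1}{5}\right) \left(-5\right) = 1$)
$c{\left(t,z \right)} = 4 - 8 z$ ($c{\left(t,z \right)} = 4 \left(\left(1 - z\right) - z\right) = 4 \left(1 - 2 z\right) = 4 - 8 z$)
$j{\left(A,m \right)} = 11$
$F{\left(x,Y \right)} = \sqrt{Y^{2} + x^{2}}$
$- F{\left(j{\left(-1,5 \right)},\frac{\left(-5\right) c{\left(6,-7 \right)}}{140} \right)} = - \sqrt{\left(\frac{\left(-5\right) \left(4 - -56\right)}{140}\right)^{2} + 11^{2}} = - \sqrt{\left(- 5 \left(4 + 56\right) \frac{1}{140}\right)^{2} + 121} = - \sqrt{\left(\left(-5\right) 60 \cdot \frac{1}{140}\right)^{2} + 121} = - \sqrt{\left(\left(-300\right) \frac{1}{140}\right)^{2} + 121} = - \sqrt{\left(- \frac{15}{7}\right)^{2} + 121} = - \sqrt{\frac{225}{49} + 121} = - \sqrt{\frac{6154}{49}} = - \frac{\sqrt{6154}}{7}$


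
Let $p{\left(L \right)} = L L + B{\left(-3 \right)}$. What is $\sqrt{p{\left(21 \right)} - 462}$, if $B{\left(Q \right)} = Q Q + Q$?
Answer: $i \sqrt{15} \approx 3.873 i$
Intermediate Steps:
$B{\left(Q \right)} = Q + Q^{2}$ ($B{\left(Q \right)} = Q^{2} + Q = Q + Q^{2}$)
$p{\left(L \right)} = 6 + L^{2}$ ($p{\left(L \right)} = L L - 3 \left(1 - 3\right) = L^{2} - -6 = L^{2} + 6 = 6 + L^{2}$)
$\sqrt{p{\left(21 \right)} - 462} = \sqrt{\left(6 + 21^{2}\right) - 462} = \sqrt{\left(6 + 441\right) - 462} = \sqrt{447 - 462} = \sqrt{-15} = i \sqrt{15}$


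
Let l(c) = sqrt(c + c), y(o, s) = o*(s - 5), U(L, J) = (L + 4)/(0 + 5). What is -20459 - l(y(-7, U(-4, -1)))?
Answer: -20459 - sqrt(70) ≈ -20467.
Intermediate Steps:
U(L, J) = 4/5 + L/5 (U(L, J) = (4 + L)/5 = (4 + L)*(1/5) = 4/5 + L/5)
y(o, s) = o*(-5 + s)
l(c) = sqrt(2)*sqrt(c) (l(c) = sqrt(2*c) = sqrt(2)*sqrt(c))
-20459 - l(y(-7, U(-4, -1))) = -20459 - sqrt(2)*sqrt(-7*(-5 + (4/5 + (1/5)*(-4)))) = -20459 - sqrt(2)*sqrt(-7*(-5 + (4/5 - 4/5))) = -20459 - sqrt(2)*sqrt(-7*(-5 + 0)) = -20459 - sqrt(2)*sqrt(-7*(-5)) = -20459 - sqrt(2)*sqrt(35) = -20459 - sqrt(70)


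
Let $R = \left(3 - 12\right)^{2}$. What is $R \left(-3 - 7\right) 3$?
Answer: $-2430$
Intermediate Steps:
$R = 81$ ($R = \left(3 - 12\right)^{2} = \left(-9\right)^{2} = 81$)
$R \left(-3 - 7\right) 3 = 81 \left(-3 - 7\right) 3 = 81 \left(\left(-10\right) 3\right) = 81 \left(-30\right) = -2430$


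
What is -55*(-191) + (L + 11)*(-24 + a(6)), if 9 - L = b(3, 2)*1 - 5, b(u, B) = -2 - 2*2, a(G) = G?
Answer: 9947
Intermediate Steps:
b(u, B) = -6 (b(u, B) = -2 - 4 = -6)
L = 20 (L = 9 - (-6*1 - 5) = 9 - (-6 - 5) = 9 - 1*(-11) = 9 + 11 = 20)
-55*(-191) + (L + 11)*(-24 + a(6)) = -55*(-191) + (20 + 11)*(-24 + 6) = 10505 + 31*(-18) = 10505 - 558 = 9947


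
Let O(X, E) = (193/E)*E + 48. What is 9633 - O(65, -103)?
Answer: 9392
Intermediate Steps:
O(X, E) = 241 (O(X, E) = 193 + 48 = 241)
9633 - O(65, -103) = 9633 - 1*241 = 9633 - 241 = 9392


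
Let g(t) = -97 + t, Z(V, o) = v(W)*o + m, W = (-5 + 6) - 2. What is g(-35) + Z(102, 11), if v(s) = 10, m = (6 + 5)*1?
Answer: -11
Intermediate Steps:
m = 11 (m = 11*1 = 11)
W = -1 (W = 1 - 2 = -1)
Z(V, o) = 11 + 10*o (Z(V, o) = 10*o + 11 = 11 + 10*o)
g(-35) + Z(102, 11) = (-97 - 35) + (11 + 10*11) = -132 + (11 + 110) = -132 + 121 = -11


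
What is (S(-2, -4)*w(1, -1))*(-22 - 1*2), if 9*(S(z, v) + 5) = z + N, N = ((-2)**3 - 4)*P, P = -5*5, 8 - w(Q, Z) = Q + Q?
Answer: -4048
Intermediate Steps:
w(Q, Z) = 8 - 2*Q (w(Q, Z) = 8 - (Q + Q) = 8 - 2*Q)
P = -25
N = 300 (N = ((-2)**3 - 4)*(-25) = (-8 - 4)*(-25) = -12*(-25) = 300)
S(z, v) = 85/3 + z/9 (S(z, v) = -5 + (z + 300)/9 = -5 + (300 + z)/9 = -5 + (100/3 + z/9) = 85/3 + z/9)
(S(-2, -4)*w(1, -1))*(-22 - 1*2) = ((85/3 + (1/9)*(-2))*(8 - 2*1))*(-22 - 1*2) = ((85/3 - 2/9)*(8 - 2))*(-22 - 2) = ((253/9)*6)*(-24) = (506/3)*(-24) = -4048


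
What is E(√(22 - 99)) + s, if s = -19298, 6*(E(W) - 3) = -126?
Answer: -19316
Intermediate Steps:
E(W) = -18 (E(W) = 3 + (⅙)*(-126) = 3 - 21 = -18)
E(√(22 - 99)) + s = -18 - 19298 = -19316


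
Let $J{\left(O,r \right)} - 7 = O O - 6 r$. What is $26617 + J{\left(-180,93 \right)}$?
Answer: $58466$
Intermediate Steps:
$J{\left(O,r \right)} = 7 + O^{2} - 6 r$ ($J{\left(O,r \right)} = 7 + \left(O O - 6 r\right) = 7 + \left(O^{2} - 6 r\right) = 7 + O^{2} - 6 r$)
$26617 + J{\left(-180,93 \right)} = 26617 + \left(7 + \left(-180\right)^{2} - 558\right) = 26617 + \left(7 + 32400 - 558\right) = 26617 + 31849 = 58466$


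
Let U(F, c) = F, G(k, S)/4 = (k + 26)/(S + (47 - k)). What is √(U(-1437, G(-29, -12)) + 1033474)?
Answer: √1032037 ≈ 1015.9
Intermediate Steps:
G(k, S) = 4*(26 + k)/(47 + S - k) (G(k, S) = 4*((k + 26)/(S + (47 - k))) = 4*((26 + k)/(47 + S - k)) = 4*(26 + k)/(47 + S - k))
√(U(-1437, G(-29, -12)) + 1033474) = √(-1437 + 1033474) = √1032037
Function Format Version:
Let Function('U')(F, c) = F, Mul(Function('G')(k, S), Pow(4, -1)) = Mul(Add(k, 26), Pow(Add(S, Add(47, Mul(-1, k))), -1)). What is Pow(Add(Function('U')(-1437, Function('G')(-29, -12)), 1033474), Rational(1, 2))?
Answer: Pow(1032037, Rational(1, 2)) ≈ 1015.9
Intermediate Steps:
Function('G')(k, S) = Mul(4, Pow(Add(47, S, Mul(-1, k)), -1), Add(26, k)) (Function('G')(k, S) = Mul(4, Mul(Add(k, 26), Pow(Add(S, Add(47, Mul(-1, k))), -1))) = Mul(4, Mul(Add(26, k), Pow(Add(47, S, Mul(-1, k)), -1))) = Mul(4, Mul(Pow(Add(47, S, Mul(-1, k)), -1), Add(26, k))) = Mul(4, Pow(Add(47, S, Mul(-1, k)), -1), Add(26, k)))
Pow(Add(Function('U')(-1437, Function('G')(-29, -12)), 1033474), Rational(1, 2)) = Pow(Add(-1437, 1033474), Rational(1, 2)) = Pow(1032037, Rational(1, 2))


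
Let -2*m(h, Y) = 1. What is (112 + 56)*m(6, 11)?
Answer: -84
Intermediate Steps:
m(h, Y) = -½ (m(h, Y) = -½*1 = -½)
(112 + 56)*m(6, 11) = (112 + 56)*(-½) = 168*(-½) = -84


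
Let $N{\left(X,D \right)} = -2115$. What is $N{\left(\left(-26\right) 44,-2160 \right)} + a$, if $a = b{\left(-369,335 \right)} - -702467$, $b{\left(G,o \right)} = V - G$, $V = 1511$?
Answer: $702232$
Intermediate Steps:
$b{\left(G,o \right)} = 1511 - G$
$a = 704347$ ($a = \left(1511 - -369\right) - -702467 = \left(1511 + 369\right) + 702467 = 1880 + 702467 = 704347$)
$N{\left(\left(-26\right) 44,-2160 \right)} + a = -2115 + 704347 = 702232$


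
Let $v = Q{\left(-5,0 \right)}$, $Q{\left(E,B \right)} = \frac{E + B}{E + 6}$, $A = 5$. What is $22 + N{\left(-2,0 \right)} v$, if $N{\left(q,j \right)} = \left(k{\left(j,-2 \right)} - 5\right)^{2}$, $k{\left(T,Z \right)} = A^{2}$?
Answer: $-1978$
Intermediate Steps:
$k{\left(T,Z \right)} = 25$ ($k{\left(T,Z \right)} = 5^{2} = 25$)
$Q{\left(E,B \right)} = \frac{B + E}{6 + E}$
$v = -5$ ($v = \frac{0 - 5}{6 - 5} = 1^{-1} \left(-5\right) = 1 \left(-5\right) = -5$)
$N{\left(q,j \right)} = 400$ ($N{\left(q,j \right)} = \left(25 - 5\right)^{2} = 20^{2} = 400$)
$22 + N{\left(-2,0 \right)} v = 22 + 400 \left(-5\right) = 22 - 2000 = -1978$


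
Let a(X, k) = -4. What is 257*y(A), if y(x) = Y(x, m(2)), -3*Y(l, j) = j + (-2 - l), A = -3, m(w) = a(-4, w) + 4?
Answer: -257/3 ≈ -85.667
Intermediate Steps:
m(w) = 0 (m(w) = -4 + 4 = 0)
Y(l, j) = 2/3 - j/3 + l/3 (Y(l, j) = -(j + (-2 - l))/3 = -(-2 + j - l)/3 = 2/3 - j/3 + l/3)
y(x) = 2/3 + x/3 (y(x) = 2/3 - 1/3*0 + x/3 = 2/3 + 0 + x/3 = 2/3 + x/3)
257*y(A) = 257*(2/3 + (1/3)*(-3)) = 257*(2/3 - 1) = 257*(-1/3) = -257/3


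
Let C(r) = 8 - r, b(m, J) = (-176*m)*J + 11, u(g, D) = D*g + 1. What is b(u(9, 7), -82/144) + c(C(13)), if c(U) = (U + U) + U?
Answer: 57692/9 ≈ 6410.2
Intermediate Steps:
u(g, D) = 1 + D*g
b(m, J) = 11 - 176*J*m (b(m, J) = -176*J*m + 11 = 11 - 176*J*m)
c(U) = 3*U (c(U) = 2*U + U = 3*U)
b(u(9, 7), -82/144) + c(C(13)) = (11 - 176*(-82/144)*(1 + 7*9)) + 3*(8 - 1*13) = (11 - 176*(-82*1/144)*(1 + 63)) + 3*(8 - 13) = (11 - 176*(-41/72)*64) + 3*(-5) = (11 + 57728/9) - 15 = 57827/9 - 15 = 57692/9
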